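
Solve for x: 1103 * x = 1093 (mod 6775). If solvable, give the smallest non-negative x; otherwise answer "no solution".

3281

First find gcd(1103, 6775):
6775 = 6*1103 + 157
1103 = 7*157 + 4
157 = 39*4 + 1
4 = 4*1 + 0
gcd = 1, so a unique solution mod 6775 exists.
Back-substitute for the Bézout coefficients:
1 = 157 − 39·4
1 = −39·1103 + 274·157
1 = 274·6775 − 1683·1103
So 1103·(-1683) ≡ 1 (mod 6775), giving 1103⁻¹ ≡ 5092.
x ≡ 1103⁻¹·1093 ≡ 5092·1093 ≡ 3281 (mod 6775).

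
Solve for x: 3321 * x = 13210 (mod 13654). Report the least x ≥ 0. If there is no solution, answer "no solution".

First find gcd(3321, 13654):
13654 = 4·3321 + 370
3321 = 8·370 + 361
370 = 1·361 + 9
361 = 40·9 + 1
9 = 9·1 + 0
gcd = 1, so a unique solution mod 13654 exists.
Back-substitute for the Bézout coefficients:
1 = 361 − 40·9
1 = −40·370 + 41·361
1 = 41·3321 − 368·370
1 = −368·13654 + 1513·3321
So 3321·(1513) ≡ 1 (mod 13654), giving 3321⁻¹ ≡ 1513.
x ≡ 3321⁻¹·13210 ≡ 1513·13210 ≡ 10928 (mod 13654).

10928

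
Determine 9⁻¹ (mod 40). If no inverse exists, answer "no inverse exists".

Extended Euclidean algorithm:
40 = 4*9 + 4
9 = 2*4 + 1
4 = 4*1 + 0
gcd = 1, so the inverse exists. Back-substitute:
1 = 9 − 2·4
1 = −2·40 + 9·9
So 9·9 ≡ 1 (mod 40).

9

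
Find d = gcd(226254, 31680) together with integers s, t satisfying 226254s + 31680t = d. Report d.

Euclidean algorithm:
226254 = 7×31680 + 4494
31680 = 7×4494 + 222
4494 = 20×222 + 54
222 = 4×54 + 6
54 = 9×6 + 0
gcd(226254, 31680) = 6.
Working backward:
6 = 222 − 4·54
6 = −4·4494 + 81·222
6 = 81·31680 − 571·4494
6 = −571·226254 + 4078·31680
So 6 = (-571)·226254 + (4078)·31680.

6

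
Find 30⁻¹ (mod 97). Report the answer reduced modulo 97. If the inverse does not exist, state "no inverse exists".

Run Euclid on (97, 30):
97 = 3·30 + 7
30 = 4·7 + 2
7 = 3·2 + 1
2 = 2·1 + 0
The gcd is 1. Working backward:
1 = 7 − 3·2
1 = −3·30 + 13·7
1 = 13·97 − 42·30
So 30·(-42) ≡ 1 (mod 97), and -42 ≡ 55 (mod 97).

55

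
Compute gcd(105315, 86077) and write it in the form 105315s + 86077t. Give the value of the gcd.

1

Repeated division:
105315 = 1×86077 + 19238
86077 = 4×19238 + 9125
19238 = 2×9125 + 988
9125 = 9×988 + 233
988 = 4×233 + 56
233 = 4×56 + 9
56 = 6×9 + 2
9 = 4×2 + 1
2 = 2×1 + 0
gcd(105315, 86077) = 1.
Working backward:
1 = 9 − 4·2
1 = −4·56 + 25·9
1 = 25·233 − 104·56
1 = −104·988 + 441·233
1 = 441·9125 − 4073·988
1 = −4073·19238 + 8587·9125
1 = 8587·86077 − 38421·19238
1 = −38421·105315 + 47008·86077
So 1 = (-38421)·105315 + (47008)·86077.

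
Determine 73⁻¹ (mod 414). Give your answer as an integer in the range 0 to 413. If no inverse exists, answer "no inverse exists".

397

Run Euclid on (414, 73):
414 = 5×73 + 49
73 = 1×49 + 24
49 = 2×24 + 1
24 = 24×1 + 0
Since gcd(73, 414) = 1, back-substitute to write 1 as a combination:
1 = 49 − 2·24
1 = −2·73 + 3·49
1 = 3·414 − 17·73
Thus 73·(-17) ≡ 1 (mod 414); reducing, -17 mod 414 = 397.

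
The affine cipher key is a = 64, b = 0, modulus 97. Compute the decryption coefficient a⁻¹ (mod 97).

47

Extended Euclidean algorithm:
97 = 1×64 + 33
64 = 1×33 + 31
33 = 1×31 + 2
31 = 15×2 + 1
2 = 2×1 + 0
The gcd is 1. Working backward:
1 = 31 − 15·2
1 = −15·33 + 16·31
1 = 16·64 − 31·33
1 = −31·97 + 47·64
So 64·47 ≡ 1 (mod 97).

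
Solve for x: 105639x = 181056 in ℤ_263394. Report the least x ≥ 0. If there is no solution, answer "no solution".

43700

First find gcd(105639, 263394):
263394 = 2*105639 + 52116
105639 = 2*52116 + 1407
52116 = 37*1407 + 57
1407 = 24*57 + 39
57 = 1*39 + 18
39 = 2*18 + 3
18 = 6*3 + 0
gcd = 3 and 3 | 181056, so solutions exist. Divide through by 3: 35213x ≡ 60352 (mod 87798).
Now find 35213⁻¹ mod 87798:
87798 = 2*35213 + 17372
35213 = 2*17372 + 469
17372 = 37*469 + 19
469 = 24*19 + 13
19 = 1*13 + 6
13 = 2*6 + 1
6 = 6*1 + 0
Back-substitute:
1 = 13 − 2·6
1 = −2·19 + 3·13
1 = 3·469 − 74·19
1 = −74·17372 + 2741·469
1 = 2741·35213 − 5556·17372
1 = −5556·87798 + 13853·35213
So 35213⁻¹ ≡ 13853 (mod 87798).
Then x ≡ 13853·60352 ≡ 43700 (mod 87798); the smallest non-negative solution is x = 43700.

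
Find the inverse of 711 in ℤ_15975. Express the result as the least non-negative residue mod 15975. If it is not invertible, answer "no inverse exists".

no inverse exists

Euclidean algorithm on 15975, 711:
15975 = 22·711 + 333
711 = 2·333 + 45
333 = 7·45 + 18
45 = 2·18 + 9
18 = 2·9 + 0
Since gcd = 9 > 1, 711 is not a unit mod 15975.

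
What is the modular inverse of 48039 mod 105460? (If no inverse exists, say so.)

Run Euclid on (105460, 48039):
105460 = 2·48039 + 9382
48039 = 5·9382 + 1129
9382 = 8·1129 + 350
1129 = 3·350 + 79
350 = 4·79 + 34
79 = 2·34 + 11
34 = 3·11 + 1
11 = 11·1 + 0
gcd = 1, so the inverse exists. Back-substitute:
1 = 34 − 3·11
1 = −3·79 + 7·34
1 = 7·350 − 31·79
1 = −31·1129 + 100·350
1 = 100·9382 − 831·1129
1 = −831·48039 + 4255·9382
1 = 4255·105460 − 9341·48039
Hence 48039⁻¹ ≡ -9341 ≡ 96119 (mod 105460).

96119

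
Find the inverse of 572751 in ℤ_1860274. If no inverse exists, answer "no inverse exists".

Run Euclid on (1860274, 572751):
1860274 = 3·572751 + 142021
572751 = 4·142021 + 4667
142021 = 30·4667 + 2011
4667 = 2·2011 + 645
2011 = 3·645 + 76
645 = 8·76 + 37
76 = 2·37 + 2
37 = 18·2 + 1
2 = 2·1 + 0
gcd = 1, so the inverse exists. Back-substitute:
1 = 37 − 18·2
1 = −18·76 + 37·37
1 = 37·645 − 314·76
1 = −314·2011 + 979·645
1 = 979·4667 − 2272·2011
1 = −2272·142021 + 69139·4667
1 = 69139·572751 − 278828·142021
1 = −278828·1860274 + 905623·572751
So 572751·905623 ≡ 1 (mod 1860274).

905623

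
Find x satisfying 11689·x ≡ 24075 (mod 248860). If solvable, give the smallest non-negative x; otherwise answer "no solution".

First find gcd(11689, 248860):
248860 = 21*11689 + 3391
11689 = 3*3391 + 1516
3391 = 2*1516 + 359
1516 = 4*359 + 80
359 = 4*80 + 39
80 = 2*39 + 2
39 = 19*2 + 1
2 = 2*1 + 0
gcd = 1, so a unique solution mod 248860 exists.
Back-substitute for the Bézout coefficients:
1 = 39 − 19·2
1 = −19·80 + 39·39
1 = 39·359 − 175·80
1 = −175·1516 + 739·359
1 = 739·3391 − 1653·1516
1 = −1653·11689 + 5698·3391
1 = 5698·248860 − 121311·11689
So 11689·(-121311) ≡ 1 (mod 248860), giving 11689⁻¹ ≡ 127549.
x ≡ 11689⁻¹·24075 ≡ 127549·24075 ≡ 58635 (mod 248860).

58635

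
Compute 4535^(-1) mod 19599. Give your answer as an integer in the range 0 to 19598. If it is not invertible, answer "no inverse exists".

13769

Extended Euclidean algorithm:
19599 = 4*4535 + 1459
4535 = 3*1459 + 158
1459 = 9*158 + 37
158 = 4*37 + 10
37 = 3*10 + 7
10 = 1*7 + 3
7 = 2*3 + 1
3 = 3*1 + 0
gcd = 1, so the inverse exists. Back-substitute:
1 = 7 − 2·3
1 = −2·10 + 3·7
1 = 3·37 − 11·10
1 = −11·158 + 47·37
1 = 47·1459 − 434·158
1 = −434·4535 + 1349·1459
1 = 1349·19599 − 5830·4535
So 4535·(-5830) ≡ 1 (mod 19599), and -5830 ≡ 13769 (mod 19599).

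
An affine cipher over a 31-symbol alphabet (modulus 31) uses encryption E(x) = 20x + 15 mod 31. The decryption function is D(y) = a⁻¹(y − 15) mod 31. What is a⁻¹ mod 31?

14

gcd(31, 20) by repeated division:
31 = 1×20 + 11
20 = 1×11 + 9
11 = 1×9 + 2
9 = 4×2 + 1
2 = 2×1 + 0
Since gcd(20, 31) = 1, back-substitute to write 1 as a combination:
1 = 9 − 4·2
1 = −4·11 + 5·9
1 = 5·20 − 9·11
1 = −9·31 + 14·20
So 20·14 ≡ 1 (mod 31).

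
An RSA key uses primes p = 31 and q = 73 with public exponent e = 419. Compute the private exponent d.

φ(n) = (p−1)(q−1) = 30·72 = 2160.
Need d with 419·d ≡ 1 (mod 2160). Apply the extended Euclidean algorithm:
2160 = 5*419 + 65
419 = 6*65 + 29
65 = 2*29 + 7
29 = 4*7 + 1
7 = 7*1 + 0
Back-substitute:
1 = 29 − 4·7
1 = −4·65 + 9·29
1 = 9·419 − 58·65
1 = −58·2160 + 299·419
So 419·299 ≡ 1 (mod 2160), hence d = 299.

299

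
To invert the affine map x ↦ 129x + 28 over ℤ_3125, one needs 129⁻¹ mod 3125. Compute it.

969

gcd(3125, 129) by repeated division:
3125 = 24×129 + 29
129 = 4×29 + 13
29 = 2×13 + 3
13 = 4×3 + 1
3 = 3×1 + 0
gcd = 1, so the inverse exists. Back-substitute:
1 = 13 − 4·3
1 = −4·29 + 9·13
1 = 9·129 − 40·29
1 = −40·3125 + 969·129
So 129·969 ≡ 1 (mod 3125).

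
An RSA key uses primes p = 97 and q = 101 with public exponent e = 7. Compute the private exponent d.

φ(n) = (p−1)(q−1) = 96·100 = 9600.
Need d with 7·d ≡ 1 (mod 9600). Apply the extended Euclidean algorithm:
9600 = 1371·7 + 3
7 = 2·3 + 1
3 = 3·1 + 0
Back-substitute:
1 = 7 − 2·3
1 = −2·9600 + 2743·7
So 7·2743 ≡ 1 (mod 9600), hence d = 2743.

2743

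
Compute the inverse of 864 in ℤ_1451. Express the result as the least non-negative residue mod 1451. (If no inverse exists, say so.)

gcd(1451, 864) by repeated division:
1451 = 1*864 + 587
864 = 1*587 + 277
587 = 2*277 + 33
277 = 8*33 + 13
33 = 2*13 + 7
13 = 1*7 + 6
7 = 1*6 + 1
6 = 6*1 + 0
gcd = 1, so the inverse exists. Back-substitute:
1 = 7 − 6
1 = −13 + 2·7
1 = 2·33 − 5·13
1 = −5·277 + 42·33
1 = 42·587 − 89·277
1 = −89·864 + 131·587
1 = 131·1451 − 220·864
So 864·(-220) ≡ 1 (mod 1451), and -220 ≡ 1231 (mod 1451).

1231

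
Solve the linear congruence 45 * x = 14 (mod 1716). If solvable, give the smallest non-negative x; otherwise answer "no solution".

gcd(45, 1716):
1716 = 38*45 + 6
45 = 7*6 + 3
6 = 2*3 + 0
gcd = 3, but 3 ∤ 14, so the congruence has no solution.

no solution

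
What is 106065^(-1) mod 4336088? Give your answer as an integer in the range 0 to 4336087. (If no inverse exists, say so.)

3357305

Apply the Euclidean algorithm to 4336088 and 106065:
4336088 = 40·106065 + 93488
106065 = 1·93488 + 12577
93488 = 7·12577 + 5449
12577 = 2·5449 + 1679
5449 = 3·1679 + 412
1679 = 4·412 + 31
412 = 13·31 + 9
31 = 3·9 + 4
9 = 2·4 + 1
4 = 4·1 + 0
Since gcd(106065, 4336088) = 1, back-substitute to write 1 as a combination:
1 = 9 − 2·4
1 = −2·31 + 7·9
1 = 7·412 − 93·31
1 = −93·1679 + 379·412
1 = 379·5449 − 1230·1679
1 = −1230·12577 + 2839·5449
1 = 2839·93488 − 21103·12577
1 = −21103·106065 + 23942·93488
1 = 23942·4336088 − 978783·106065
Hence 106065⁻¹ ≡ -978783 ≡ 3357305 (mod 4336088).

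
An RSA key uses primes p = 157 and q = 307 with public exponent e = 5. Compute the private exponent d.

φ(n) = (p−1)(q−1) = 156·306 = 47736.
Need d with 5·d ≡ 1 (mod 47736). Apply the extended Euclidean algorithm:
47736 = 9547·5 + 1
5 = 5·1 + 0
Back-substitute:
1 = 47736 − 9547·5
So 5·(-9547) ≡ 1 (mod 47736), hence d ≡ -9547 ≡ 38189 (mod 47736).

38189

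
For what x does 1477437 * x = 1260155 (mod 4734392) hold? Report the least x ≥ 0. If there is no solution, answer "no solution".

First find gcd(1477437, 4734392):
4734392 = 3×1477437 + 302081
1477437 = 4×302081 + 269113
302081 = 1×269113 + 32968
269113 = 8×32968 + 5369
32968 = 6×5369 + 754
5369 = 7×754 + 91
754 = 8×91 + 26
91 = 3×26 + 13
26 = 2×13 + 0
gcd = 13 and 13 | 1260155, so solutions exist. Divide through by 13: 113649x ≡ 96935 (mod 364184).
Now find 113649⁻¹ mod 364184:
364184 = 3*113649 + 23237
113649 = 4*23237 + 20701
23237 = 1*20701 + 2536
20701 = 8*2536 + 413
2536 = 6*413 + 58
413 = 7*58 + 7
58 = 8*7 + 2
7 = 3*2 + 1
2 = 2*1 + 0
Back-substitute:
1 = 7 − 3·2
1 = −3·58 + 25·7
1 = 25·413 − 178·58
1 = −178·2536 + 1093·413
1 = 1093·20701 − 8922·2536
1 = −8922·23237 + 10015·20701
1 = 10015·113649 − 48982·23237
1 = −48982·364184 + 156961·113649
So 113649⁻¹ ≡ 156961 (mod 364184).
Then x ≡ 156961·96935 ≡ 135383 (mod 364184); the smallest non-negative solution is x = 135383.

135383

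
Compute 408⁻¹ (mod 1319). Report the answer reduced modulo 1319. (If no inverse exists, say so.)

Run Euclid on (1319, 408):
1319 = 3*408 + 95
408 = 4*95 + 28
95 = 3*28 + 11
28 = 2*11 + 6
11 = 1*6 + 5
6 = 1*5 + 1
5 = 5*1 + 0
The gcd is 1. Working backward:
1 = 6 − 5
1 = −11 + 2·6
1 = 2·28 − 5·11
1 = −5·95 + 17·28
1 = 17·408 − 73·95
1 = −73·1319 + 236·408
So 408·236 ≡ 1 (mod 1319).

236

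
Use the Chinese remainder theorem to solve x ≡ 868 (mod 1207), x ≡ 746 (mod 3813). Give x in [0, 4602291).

2544017

Write x = 868 + 1207·k. Then 1207·k ≡ 746 − 868 ≡ 3691 (mod 3813).
Need 1207⁻¹ mod 3813. Extended Euclid on (3813, 1207):
3813 = 3×1207 + 192
1207 = 6×192 + 55
192 = 3×55 + 27
55 = 2×27 + 1
27 = 27×1 + 0
Back-substitute:
1 = 55 − 2·27
1 = −2·192 + 7·55
1 = 7·1207 − 44·192
1 = −44·3813 + 139·1207
1207⁻¹ ≡ 139 (mod 3813), so k ≡ 139·3691 ≡ 2107 (mod 3813).
x = 868 + 1207·2107 = 2544017.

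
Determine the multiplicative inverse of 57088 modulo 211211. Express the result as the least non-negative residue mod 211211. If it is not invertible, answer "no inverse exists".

gcd(211211, 57088) by repeated division:
211211 = 3·57088 + 39947
57088 = 1·39947 + 17141
39947 = 2·17141 + 5665
17141 = 3·5665 + 146
5665 = 38·146 + 117
146 = 1·117 + 29
117 = 4·29 + 1
29 = 29·1 + 0
gcd = 1, so the inverse exists. Back-substitute:
1 = 117 − 4·29
1 = −4·146 + 5·117
1 = 5·5665 − 194·146
1 = −194·17141 + 587·5665
1 = 587·39947 − 1368·17141
1 = −1368·57088 + 1955·39947
1 = 1955·211211 − 7233·57088
Hence 57088⁻¹ ≡ -7233 ≡ 203978 (mod 211211).

203978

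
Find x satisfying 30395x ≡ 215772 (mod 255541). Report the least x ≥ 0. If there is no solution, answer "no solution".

113111

First find gcd(30395, 255541):
255541 = 8*30395 + 12381
30395 = 2*12381 + 5633
12381 = 2*5633 + 1115
5633 = 5*1115 + 58
1115 = 19*58 + 13
58 = 4*13 + 6
13 = 2*6 + 1
6 = 6*1 + 0
gcd = 1, so a unique solution mod 255541 exists.
Back-substitute for the Bézout coefficients:
1 = 13 − 2·6
1 = −2·58 + 9·13
1 = 9·1115 − 173·58
1 = −173·5633 + 874·1115
1 = 874·12381 − 1921·5633
1 = −1921·30395 + 4716·12381
1 = 4716·255541 − 39649·30395
So 30395·(-39649) ≡ 1 (mod 255541), giving 30395⁻¹ ≡ 215892.
x ≡ 30395⁻¹·215772 ≡ 215892·215772 ≡ 113111 (mod 255541).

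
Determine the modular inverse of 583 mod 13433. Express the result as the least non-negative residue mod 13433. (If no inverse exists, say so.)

Run Euclid on (13433, 583):
13433 = 23*583 + 24
583 = 24*24 + 7
24 = 3*7 + 3
7 = 2*3 + 1
3 = 3*1 + 0
gcd = 1, so the inverse exists. Back-substitute:
1 = 7 − 2·3
1 = −2·24 + 7·7
1 = 7·583 − 170·24
1 = −170·13433 + 3917·583
So 583·3917 ≡ 1 (mod 13433).

3917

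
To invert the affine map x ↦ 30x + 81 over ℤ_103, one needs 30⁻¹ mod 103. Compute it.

gcd(103, 30) by repeated division:
103 = 3*30 + 13
30 = 2*13 + 4
13 = 3*4 + 1
4 = 4*1 + 0
The gcd is 1. Working backward:
1 = 13 − 3·4
1 = −3·30 + 7·13
1 = 7·103 − 24·30
Thus 30·(-24) ≡ 1 (mod 103); reducing, -24 mod 103 = 79.

79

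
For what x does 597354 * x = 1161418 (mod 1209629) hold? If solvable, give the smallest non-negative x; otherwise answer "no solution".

1185558

First find gcd(597354, 1209629):
1209629 = 2*597354 + 14921
597354 = 40*14921 + 514
14921 = 29*514 + 15
514 = 34*15 + 4
15 = 3*4 + 3
4 = 1*3 + 1
3 = 3*1 + 0
gcd = 1, so a unique solution mod 1209629 exists.
Back-substitute for the Bézout coefficients:
1 = 4 − 3
1 = −15 + 4·4
1 = 4·514 − 137·15
1 = −137·14921 + 3977·514
1 = 3977·597354 − 159217·14921
1 = −159217·1209629 + 322411·597354
So 597354·(322411) ≡ 1 (mod 1209629), giving 597354⁻¹ ≡ 322411.
x ≡ 597354⁻¹·1161418 ≡ 322411·1161418 ≡ 1185558 (mod 1209629).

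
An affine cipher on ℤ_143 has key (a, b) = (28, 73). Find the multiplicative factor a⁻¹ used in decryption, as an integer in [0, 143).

46

gcd(143, 28) by repeated division:
143 = 5·28 + 3
28 = 9·3 + 1
3 = 3·1 + 0
gcd = 1, so the inverse exists. Back-substitute:
1 = 28 − 9·3
1 = −9·143 + 46·28
So 28·46 ≡ 1 (mod 143).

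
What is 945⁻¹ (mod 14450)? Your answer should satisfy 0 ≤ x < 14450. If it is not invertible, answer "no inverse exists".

no inverse exists

Compute gcd(945, 14450):
14450 = 15*945 + 275
945 = 3*275 + 120
275 = 2*120 + 35
120 = 3*35 + 15
35 = 2*15 + 5
15 = 3*5 + 0
gcd(945, 14450) = 5 ≠ 1, so 945 has no multiplicative inverse modulo 14450.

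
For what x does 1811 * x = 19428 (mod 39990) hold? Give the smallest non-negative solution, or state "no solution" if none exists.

First find gcd(1811, 39990):
39990 = 22·1811 + 148
1811 = 12·148 + 35
148 = 4·35 + 8
35 = 4·8 + 3
8 = 2·3 + 2
3 = 1·2 + 1
2 = 2·1 + 0
gcd = 1, so a unique solution mod 39990 exists.
Back-substitute for the Bézout coefficients:
1 = 3 − 2
1 = −8 + 3·3
1 = 3·35 − 13·8
1 = −13·148 + 55·35
1 = 55·1811 − 673·148
1 = −673·39990 + 14861·1811
So 1811·(14861) ≡ 1 (mod 39990), giving 1811⁻¹ ≡ 14861.
x ≡ 1811⁻¹·19428 ≡ 14861·19428 ≡ 31698 (mod 39990).

31698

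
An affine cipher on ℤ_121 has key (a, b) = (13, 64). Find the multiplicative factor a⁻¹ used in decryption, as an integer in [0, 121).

Apply the Euclidean algorithm to 121 and 13:
121 = 9·13 + 4
13 = 3·4 + 1
4 = 4·1 + 0
Since gcd(13, 121) = 1, back-substitute to write 1 as a combination:
1 = 13 − 3·4
1 = −3·121 + 28·13
So 13·28 ≡ 1 (mod 121).

28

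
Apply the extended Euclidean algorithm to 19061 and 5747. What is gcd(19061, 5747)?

7

Repeated division:
19061 = 3×5747 + 1820
5747 = 3×1820 + 287
1820 = 6×287 + 98
287 = 2×98 + 91
98 = 1×91 + 7
91 = 13×7 + 0
gcd(19061, 5747) = 7.
Express as a combination:
7 = 98 − 91
7 = −287 + 3·98
7 = 3·1820 − 19·287
7 = −19·5747 + 60·1820
7 = 60·19061 − 199·5747
So 7 = (60)·19061 + (-199)·5747.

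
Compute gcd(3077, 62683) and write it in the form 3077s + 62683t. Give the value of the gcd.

Repeated division:
62683 = 20·3077 + 1143
3077 = 2·1143 + 791
1143 = 1·791 + 352
791 = 2·352 + 87
352 = 4·87 + 4
87 = 21·4 + 3
4 = 1·3 + 1
3 = 3·1 + 0
gcd(3077, 62683) = 1.
Express as a combination:
1 = 4 − 3
1 = −87 + 22·4
1 = 22·352 − 89·87
1 = −89·791 + 200·352
1 = 200·1143 − 289·791
1 = −289·3077 + 778·1143
1 = 778·62683 − 15849·3077
So 1 = (778)·62683 + (-15849)·3077.

1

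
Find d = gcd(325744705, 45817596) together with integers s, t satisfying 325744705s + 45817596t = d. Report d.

11

Apply Euclid's algorithm to 325744705 and 45817596:
325744705 = 7*45817596 + 5021533
45817596 = 9*5021533 + 623799
5021533 = 8*623799 + 31141
623799 = 20*31141 + 979
31141 = 31*979 + 792
979 = 1*792 + 187
792 = 4*187 + 44
187 = 4*44 + 11
44 = 4*11 + 0
gcd(325744705, 45817596) = 11.
Working backward:
11 = 187 − 4·44
11 = −4·792 + 17·187
11 = 17·979 − 21·792
11 = −21·31141 + 668·979
11 = 668·623799 − 13381·31141
11 = −13381·5021533 + 107716·623799
11 = 107716·45817596 − 982825·5021533
11 = −982825·325744705 + 6987491·45817596
So 11 = (-982825)·325744705 + (6987491)·45817596.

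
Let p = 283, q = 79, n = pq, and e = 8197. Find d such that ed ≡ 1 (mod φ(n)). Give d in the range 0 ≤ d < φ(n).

3577

φ(n) = (p−1)(q−1) = 282·78 = 21996.
Need d with 8197·d ≡ 1 (mod 21996). Apply the extended Euclidean algorithm:
21996 = 2×8197 + 5602
8197 = 1×5602 + 2595
5602 = 2×2595 + 412
2595 = 6×412 + 123
412 = 3×123 + 43
123 = 2×43 + 37
43 = 1×37 + 6
37 = 6×6 + 1
6 = 6×1 + 0
Back-substitute:
1 = 37 − 6·6
1 = −6·43 + 7·37
1 = 7·123 − 20·43
1 = −20·412 + 67·123
1 = 67·2595 − 422·412
1 = −422·5602 + 911·2595
1 = 911·8197 − 1333·5602
1 = −1333·21996 + 3577·8197
So 8197·3577 ≡ 1 (mod 21996), hence d = 3577.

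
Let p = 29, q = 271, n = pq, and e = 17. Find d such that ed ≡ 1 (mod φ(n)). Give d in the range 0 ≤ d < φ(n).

φ(n) = (p−1)(q−1) = 28·270 = 7560.
Need d with 17·d ≡ 1 (mod 7560). Apply the extended Euclidean algorithm:
7560 = 444×17 + 12
17 = 1×12 + 5
12 = 2×5 + 2
5 = 2×2 + 1
2 = 2×1 + 0
Back-substitute:
1 = 5 − 2·2
1 = −2·12 + 5·5
1 = 5·17 − 7·12
1 = −7·7560 + 3113·17
So 17·3113 ≡ 1 (mod 7560), hence d = 3113.

3113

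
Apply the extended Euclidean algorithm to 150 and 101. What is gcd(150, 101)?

Apply Euclid's algorithm to 150 and 101:
150 = 1·101 + 49
101 = 2·49 + 3
49 = 16·3 + 1
3 = 3·1 + 0
gcd(150, 101) = 1.
Express as a combination:
1 = 49 − 16·3
1 = −16·101 + 33·49
1 = 33·150 − 49·101
So 1 = (33)·150 + (-49)·101.

1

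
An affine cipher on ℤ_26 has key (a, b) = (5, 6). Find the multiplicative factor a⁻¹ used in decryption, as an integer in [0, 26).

21

gcd(26, 5) by repeated division:
26 = 5·5 + 1
5 = 5·1 + 0
gcd = 1, so the inverse exists. Back-substitute:
1 = 26 − 5·5
So 5·(-5) ≡ 1 (mod 26), and -5 ≡ 21 (mod 26).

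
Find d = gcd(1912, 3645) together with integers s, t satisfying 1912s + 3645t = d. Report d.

Euclidean algorithm:
3645 = 1·1912 + 1733
1912 = 1·1733 + 179
1733 = 9·179 + 122
179 = 1·122 + 57
122 = 2·57 + 8
57 = 7·8 + 1
8 = 8·1 + 0
gcd(1912, 3645) = 1.
Working backward:
1 = 57 − 7·8
1 = −7·122 + 15·57
1 = 15·179 − 22·122
1 = −22·1733 + 213·179
1 = 213·1912 − 235·1733
1 = −235·3645 + 448·1912
So 1 = (-235)·3645 + (448)·1912.

1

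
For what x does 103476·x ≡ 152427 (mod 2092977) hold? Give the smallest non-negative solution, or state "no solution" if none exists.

314749

First find gcd(103476, 2092977):
2092977 = 20*103476 + 23457
103476 = 4*23457 + 9648
23457 = 2*9648 + 4161
9648 = 2*4161 + 1326
4161 = 3*1326 + 183
1326 = 7*183 + 45
183 = 4*45 + 3
45 = 15*3 + 0
gcd = 3 and 3 | 152427, so solutions exist. Divide through by 3: 34492x ≡ 50809 (mod 697659).
Now find 34492⁻¹ mod 697659:
697659 = 20·34492 + 7819
34492 = 4·7819 + 3216
7819 = 2·3216 + 1387
3216 = 2·1387 + 442
1387 = 3·442 + 61
442 = 7·61 + 15
61 = 4·15 + 1
15 = 15·1 + 0
Back-substitute:
1 = 61 − 4·15
1 = −4·442 + 29·61
1 = 29·1387 − 91·442
1 = −91·3216 + 211·1387
1 = 211·7819 − 513·3216
1 = −513·34492 + 2263·7819
1 = 2263·697659 − 45773·34492
So 34492·(-45773) ≡ 1 (mod 697659), i.e. 34492⁻¹ ≡ 651886.
Then x ≡ 651886·50809 ≡ 314749 (mod 697659); the smallest non-negative solution is x = 314749.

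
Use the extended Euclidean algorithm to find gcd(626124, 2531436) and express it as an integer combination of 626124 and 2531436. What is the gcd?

12

Euclidean algorithm:
2531436 = 4×626124 + 26940
626124 = 23×26940 + 6504
26940 = 4×6504 + 924
6504 = 7×924 + 36
924 = 25×36 + 24
36 = 1×24 + 12
24 = 2×12 + 0
gcd(626124, 2531436) = 12.
Back-substituting:
12 = 36 − 24
12 = −924 + 26·36
12 = 26·6504 − 183·924
12 = −183·26940 + 758·6504
12 = 758·626124 − 17617·26940
12 = −17617·2531436 + 71226·626124
So 12 = (-17617)·2531436 + (71226)·626124.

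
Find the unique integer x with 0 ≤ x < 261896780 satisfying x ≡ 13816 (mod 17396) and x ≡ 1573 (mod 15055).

233068028

Write x = 13816 + 17396·k. Then 17396·k ≡ 1573 − 13816 ≡ 2812 (mod 15055).
Need 17396⁻¹ mod 15055. Extended Euclid on (15055, 2341):
15055 = 6×2341 + 1009
2341 = 2×1009 + 323
1009 = 3×323 + 40
323 = 8×40 + 3
40 = 13×3 + 1
3 = 3×1 + 0
Back-substitute:
1 = 40 − 13·3
1 = −13·323 + 105·40
1 = 105·1009 − 328·323
1 = −328·2341 + 761·1009
1 = 761·15055 − 4894·2341
17396⁻¹ ≡ 10161 (mod 15055), so k ≡ 10161·2812 ≡ 13397 (mod 15055).
x = 13816 + 17396·13397 = 233068028.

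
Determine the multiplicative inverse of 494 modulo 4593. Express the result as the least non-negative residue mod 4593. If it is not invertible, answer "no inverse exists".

Extended Euclidean algorithm:
4593 = 9*494 + 147
494 = 3*147 + 53
147 = 2*53 + 41
53 = 1*41 + 12
41 = 3*12 + 5
12 = 2*5 + 2
5 = 2*2 + 1
2 = 2*1 + 0
The gcd is 1. Working backward:
1 = 5 − 2·2
1 = −2·12 + 5·5
1 = 5·41 − 17·12
1 = −17·53 + 22·41
1 = 22·147 − 61·53
1 = −61·494 + 205·147
1 = 205·4593 − 1906·494
Hence 494⁻¹ ≡ -1906 ≡ 2687 (mod 4593).

2687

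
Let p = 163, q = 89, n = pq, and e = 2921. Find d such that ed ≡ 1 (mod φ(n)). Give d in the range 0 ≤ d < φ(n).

12377

φ(n) = (p−1)(q−1) = 162·88 = 14256.
Need d with 2921·d ≡ 1 (mod 14256). Apply the extended Euclidean algorithm:
14256 = 4×2921 + 2572
2921 = 1×2572 + 349
2572 = 7×349 + 129
349 = 2×129 + 91
129 = 1×91 + 38
91 = 2×38 + 15
38 = 2×15 + 8
15 = 1×8 + 7
8 = 1×7 + 1
7 = 7×1 + 0
Back-substitute:
1 = 8 − 7
1 = −15 + 2·8
1 = 2·38 − 5·15
1 = −5·91 + 12·38
1 = 12·129 − 17·91
1 = −17·349 + 46·129
1 = 46·2572 − 339·349
1 = −339·2921 + 385·2572
1 = 385·14256 − 1879·2921
So 2921·(-1879) ≡ 1 (mod 14256), hence d ≡ -1879 ≡ 12377 (mod 14256).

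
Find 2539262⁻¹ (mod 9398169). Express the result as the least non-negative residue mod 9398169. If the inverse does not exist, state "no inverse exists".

no inverse exists

Euclidean algorithm on 9398169, 2539262:
9398169 = 3×2539262 + 1780383
2539262 = 1×1780383 + 758879
1780383 = 2×758879 + 262625
758879 = 2×262625 + 233629
262625 = 1×233629 + 28996
233629 = 8×28996 + 1661
28996 = 17×1661 + 759
1661 = 2×759 + 143
759 = 5×143 + 44
143 = 3×44 + 11
44 = 4×11 + 0
Since gcd = 11 > 1, 2539262 is not a unit mod 9398169.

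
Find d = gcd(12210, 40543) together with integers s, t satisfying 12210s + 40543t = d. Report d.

Repeated division:
40543 = 3*12210 + 3913
12210 = 3*3913 + 471
3913 = 8*471 + 145
471 = 3*145 + 36
145 = 4*36 + 1
36 = 36*1 + 0
gcd(12210, 40543) = 1.
Express as a combination:
1 = 145 − 4·36
1 = −4·471 + 13·145
1 = 13·3913 − 108·471
1 = −108·12210 + 337·3913
1 = 337·40543 − 1119·12210
So 1 = (337)·40543 + (-1119)·12210.

1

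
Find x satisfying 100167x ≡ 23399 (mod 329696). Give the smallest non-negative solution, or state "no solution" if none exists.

90081

First find gcd(100167, 329696):
329696 = 3*100167 + 29195
100167 = 3*29195 + 12582
29195 = 2*12582 + 4031
12582 = 3*4031 + 489
4031 = 8*489 + 119
489 = 4*119 + 13
119 = 9*13 + 2
13 = 6*2 + 1
2 = 2*1 + 0
gcd = 1, so a unique solution mod 329696 exists.
Back-substitute for the Bézout coefficients:
1 = 13 − 6·2
1 = −6·119 + 55·13
1 = 55·489 − 226·119
1 = −226·4031 + 1863·489
1 = 1863·12582 − 5815·4031
1 = −5815·29195 + 13493·12582
1 = 13493·100167 − 46294·29195
1 = −46294·329696 + 152375·100167
So 100167·(152375) ≡ 1 (mod 329696), giving 100167⁻¹ ≡ 152375.
x ≡ 100167⁻¹·23399 ≡ 152375·23399 ≡ 90081 (mod 329696).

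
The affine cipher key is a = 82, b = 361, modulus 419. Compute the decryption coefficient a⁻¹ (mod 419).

Extended Euclidean algorithm:
419 = 5×82 + 9
82 = 9×9 + 1
9 = 9×1 + 0
Since gcd(82, 419) = 1, back-substitute to write 1 as a combination:
1 = 82 − 9·9
1 = −9·419 + 46·82
So 82·46 ≡ 1 (mod 419).

46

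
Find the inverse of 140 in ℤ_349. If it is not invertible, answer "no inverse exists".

Apply the Euclidean algorithm to 349 and 140:
349 = 2·140 + 69
140 = 2·69 + 2
69 = 34·2 + 1
2 = 2·1 + 0
gcd = 1, so the inverse exists. Back-substitute:
1 = 69 − 34·2
1 = −34·140 + 69·69
1 = 69·349 − 172·140
So 140·(-172) ≡ 1 (mod 349), and -172 ≡ 177 (mod 349).

177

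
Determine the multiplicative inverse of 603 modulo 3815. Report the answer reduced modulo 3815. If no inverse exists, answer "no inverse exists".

2227

Apply the Euclidean algorithm to 3815 and 603:
3815 = 6*603 + 197
603 = 3*197 + 12
197 = 16*12 + 5
12 = 2*5 + 2
5 = 2*2 + 1
2 = 2*1 + 0
Since gcd(603, 3815) = 1, back-substitute to write 1 as a combination:
1 = 5 − 2·2
1 = −2·12 + 5·5
1 = 5·197 − 82·12
1 = −82·603 + 251·197
1 = 251·3815 − 1588·603
Hence 603⁻¹ ≡ -1588 ≡ 2227 (mod 3815).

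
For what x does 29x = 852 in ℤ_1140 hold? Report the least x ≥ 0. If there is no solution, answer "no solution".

108

First find gcd(29, 1140):
1140 = 39*29 + 9
29 = 3*9 + 2
9 = 4*2 + 1
2 = 2*1 + 0
gcd = 1, so a unique solution mod 1140 exists.
Back-substitute for the Bézout coefficients:
1 = 9 − 4·2
1 = −4·29 + 13·9
1 = 13·1140 − 511·29
So 29·(-511) ≡ 1 (mod 1140), giving 29⁻¹ ≡ 629.
x ≡ 29⁻¹·852 ≡ 629·852 ≡ 108 (mod 1140).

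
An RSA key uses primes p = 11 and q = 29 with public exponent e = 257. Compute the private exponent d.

73

φ(n) = (p−1)(q−1) = 10·28 = 280.
Need d with 257·d ≡ 1 (mod 280). Apply the extended Euclidean algorithm:
280 = 1×257 + 23
257 = 11×23 + 4
23 = 5×4 + 3
4 = 1×3 + 1
3 = 3×1 + 0
Back-substitute:
1 = 4 − 3
1 = −23 + 6·4
1 = 6·257 − 67·23
1 = −67·280 + 73·257
So 257·73 ≡ 1 (mod 280), hence d = 73.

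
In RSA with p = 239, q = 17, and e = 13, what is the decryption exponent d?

293

φ(n) = (p−1)(q−1) = 238·16 = 3808.
Need d with 13·d ≡ 1 (mod 3808). Apply the extended Euclidean algorithm:
3808 = 292·13 + 12
13 = 1·12 + 1
12 = 12·1 + 0
Back-substitute:
1 = 13 − 12
1 = −3808 + 293·13
So 13·293 ≡ 1 (mod 3808), hence d = 293.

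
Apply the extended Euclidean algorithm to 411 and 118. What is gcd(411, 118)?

Repeated division:
411 = 3·118 + 57
118 = 2·57 + 4
57 = 14·4 + 1
4 = 4·1 + 0
gcd(411, 118) = 1.
Working backward:
1 = 57 − 14·4
1 = −14·118 + 29·57
1 = 29·411 − 101·118
So 1 = (29)·411 + (-101)·118.

1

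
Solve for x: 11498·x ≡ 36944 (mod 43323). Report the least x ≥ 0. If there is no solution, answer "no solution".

First find gcd(11498, 43323):
43323 = 3×11498 + 8829
11498 = 1×8829 + 2669
8829 = 3×2669 + 822
2669 = 3×822 + 203
822 = 4×203 + 10
203 = 20×10 + 3
10 = 3×3 + 1
3 = 3×1 + 0
gcd = 1, so a unique solution mod 43323 exists.
Back-substitute for the Bézout coefficients:
1 = 10 − 3·3
1 = −3·203 + 61·10
1 = 61·822 − 247·203
1 = −247·2669 + 802·822
1 = 802·8829 − 2653·2669
1 = −2653·11498 + 3455·8829
1 = 3455·43323 − 13018·11498
So 11498·(-13018) ≡ 1 (mod 43323), giving 11498⁻¹ ≡ 30305.
x ≡ 11498⁻¹·36944 ≡ 30305·36944 ≡ 34954 (mod 43323).

34954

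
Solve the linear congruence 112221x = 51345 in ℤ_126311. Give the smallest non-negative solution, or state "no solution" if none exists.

First find gcd(112221, 126311):
126311 = 1*112221 + 14090
112221 = 7*14090 + 13591
14090 = 1*13591 + 499
13591 = 27*499 + 118
499 = 4*118 + 27
118 = 4*27 + 10
27 = 2*10 + 7
10 = 1*7 + 3
7 = 2*3 + 1
3 = 3*1 + 0
gcd = 1, so a unique solution mod 126311 exists.
Back-substitute for the Bézout coefficients:
1 = 7 − 2·3
1 = −2·10 + 3·7
1 = 3·27 − 8·10
1 = −8·118 + 35·27
1 = 35·499 − 148·118
1 = −148·13591 + 4031·499
1 = 4031·14090 − 4179·13591
1 = −4179·112221 + 33284·14090
1 = 33284·126311 − 37463·112221
So 112221·(-37463) ≡ 1 (mod 126311), giving 112221⁻¹ ≡ 88848.
x ≡ 112221⁻¹·51345 ≡ 88848·51345 ≡ 52484 (mod 126311).

52484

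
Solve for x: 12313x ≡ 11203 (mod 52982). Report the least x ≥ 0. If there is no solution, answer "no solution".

First find gcd(12313, 52982):
52982 = 4*12313 + 3730
12313 = 3*3730 + 1123
3730 = 3*1123 + 361
1123 = 3*361 + 40
361 = 9*40 + 1
40 = 40*1 + 0
gcd = 1, so a unique solution mod 52982 exists.
Back-substitute for the Bézout coefficients:
1 = 361 − 9·40
1 = −9·1123 + 28·361
1 = 28·3730 − 93·1123
1 = −93·12313 + 307·3730
1 = 307·52982 − 1321·12313
So 12313·(-1321) ≡ 1 (mod 52982), giving 12313⁻¹ ≡ 51661.
x ≡ 12313⁻¹·11203 ≡ 51661·11203 ≡ 35797 (mod 52982).

35797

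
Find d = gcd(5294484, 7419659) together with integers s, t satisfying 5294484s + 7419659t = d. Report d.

13

Apply Euclid's algorithm to 7419659 and 5294484:
7419659 = 1*5294484 + 2125175
5294484 = 2*2125175 + 1044134
2125175 = 2*1044134 + 36907
1044134 = 28*36907 + 10738
36907 = 3*10738 + 4693
10738 = 2*4693 + 1352
4693 = 3*1352 + 637
1352 = 2*637 + 78
637 = 8*78 + 13
78 = 6*13 + 0
gcd(5294484, 7419659) = 13.
Working backward:
13 = 637 − 8·78
13 = −8·1352 + 17·637
13 = 17·4693 − 59·1352
13 = −59·10738 + 135·4693
13 = 135·36907 − 464·10738
13 = −464·1044134 + 13127·36907
13 = 13127·2125175 − 26718·1044134
13 = −26718·5294484 + 66563·2125175
13 = 66563·7419659 − 93281·5294484
So 13 = (66563)·7419659 + (-93281)·5294484.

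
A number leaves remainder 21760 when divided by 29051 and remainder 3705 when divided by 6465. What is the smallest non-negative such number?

55654425

Write x = 21760 + 29051·k. Then 29051·k ≡ 3705 − 21760 ≡ 1340 (mod 6465).
Need 29051⁻¹ mod 6465. Extended Euclid on (6465, 3191):
6465 = 2*3191 + 83
3191 = 38*83 + 37
83 = 2*37 + 9
37 = 4*9 + 1
9 = 9*1 + 0
Back-substitute:
1 = 37 − 4·9
1 = −4·83 + 9·37
1 = 9·3191 − 346·83
1 = −346·6465 + 701·3191
29051⁻¹ ≡ 701 (mod 6465), so k ≡ 701·1340 ≡ 1915 (mod 6465).
x = 21760 + 29051·1915 = 55654425.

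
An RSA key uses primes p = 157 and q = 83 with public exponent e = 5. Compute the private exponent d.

φ(n) = (p−1)(q−1) = 156·82 = 12792.
Need d with 5·d ≡ 1 (mod 12792). Apply the extended Euclidean algorithm:
12792 = 2558×5 + 2
5 = 2×2 + 1
2 = 2×1 + 0
Back-substitute:
1 = 5 − 2·2
1 = −2·12792 + 5117·5
So 5·5117 ≡ 1 (mod 12792), hence d = 5117.

5117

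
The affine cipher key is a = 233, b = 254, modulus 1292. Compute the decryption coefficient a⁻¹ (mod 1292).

Extended Euclidean algorithm:
1292 = 5*233 + 127
233 = 1*127 + 106
127 = 1*106 + 21
106 = 5*21 + 1
21 = 21*1 + 0
gcd = 1, so the inverse exists. Back-substitute:
1 = 106 − 5·21
1 = −5·127 + 6·106
1 = 6·233 − 11·127
1 = −11·1292 + 61·233
So 233·61 ≡ 1 (mod 1292).

61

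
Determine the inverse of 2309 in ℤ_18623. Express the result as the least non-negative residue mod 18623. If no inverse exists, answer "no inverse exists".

Run Euclid on (18623, 2309):
18623 = 8*2309 + 151
2309 = 15*151 + 44
151 = 3*44 + 19
44 = 2*19 + 6
19 = 3*6 + 1
6 = 6*1 + 0
Since gcd(2309, 18623) = 1, back-substitute to write 1 as a combination:
1 = 19 − 3·6
1 = −3·44 + 7·19
1 = 7·151 − 24·44
1 = −24·2309 + 367·151
1 = 367·18623 − 2960·2309
Hence 2309⁻¹ ≡ -2960 ≡ 15663 (mod 18623).

15663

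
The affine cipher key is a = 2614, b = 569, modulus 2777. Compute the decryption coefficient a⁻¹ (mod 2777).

gcd(2777, 2614) by repeated division:
2777 = 1·2614 + 163
2614 = 16·163 + 6
163 = 27·6 + 1
6 = 6·1 + 0
The gcd is 1. Working backward:
1 = 163 − 27·6
1 = −27·2614 + 433·163
1 = 433·2777 − 460·2614
Thus 2614·(-460) ≡ 1 (mod 2777); reducing, -460 mod 2777 = 2317.

2317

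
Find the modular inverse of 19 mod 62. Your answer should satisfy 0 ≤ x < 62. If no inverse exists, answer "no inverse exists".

gcd(62, 19) by repeated division:
62 = 3*19 + 5
19 = 3*5 + 4
5 = 1*4 + 1
4 = 4*1 + 0
gcd = 1, so the inverse exists. Back-substitute:
1 = 5 − 4
1 = −19 + 4·5
1 = 4·62 − 13·19
Hence 19⁻¹ ≡ -13 ≡ 49 (mod 62).

49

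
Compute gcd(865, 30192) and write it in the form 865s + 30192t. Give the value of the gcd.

1

Apply Euclid's algorithm to 30192 and 865:
30192 = 34×865 + 782
865 = 1×782 + 83
782 = 9×83 + 35
83 = 2×35 + 13
35 = 2×13 + 9
13 = 1×9 + 4
9 = 2×4 + 1
4 = 4×1 + 0
gcd(865, 30192) = 1.
Express as a combination:
1 = 9 − 2·4
1 = −2·13 + 3·9
1 = 3·35 − 8·13
1 = −8·83 + 19·35
1 = 19·782 − 179·83
1 = −179·865 + 198·782
1 = 198·30192 − 6911·865
So 1 = (198)·30192 + (-6911)·865.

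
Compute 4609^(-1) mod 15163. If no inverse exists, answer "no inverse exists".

3734

gcd(15163, 4609) by repeated division:
15163 = 3·4609 + 1336
4609 = 3·1336 + 601
1336 = 2·601 + 134
601 = 4·134 + 65
134 = 2·65 + 4
65 = 16·4 + 1
4 = 4·1 + 0
Since gcd(4609, 15163) = 1, back-substitute to write 1 as a combination:
1 = 65 − 16·4
1 = −16·134 + 33·65
1 = 33·601 − 148·134
1 = −148·1336 + 329·601
1 = 329·4609 − 1135·1336
1 = −1135·15163 + 3734·4609
So 4609·3734 ≡ 1 (mod 15163).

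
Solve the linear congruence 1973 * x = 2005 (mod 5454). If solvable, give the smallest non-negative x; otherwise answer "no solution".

First find gcd(1973, 5454):
5454 = 2·1973 + 1508
1973 = 1·1508 + 465
1508 = 3·465 + 113
465 = 4·113 + 13
113 = 8·13 + 9
13 = 1·9 + 4
9 = 2·4 + 1
4 = 4·1 + 0
gcd = 1, so a unique solution mod 5454 exists.
Back-substitute for the Bézout coefficients:
1 = 9 − 2·4
1 = −2·13 + 3·9
1 = 3·113 − 26·13
1 = −26·465 + 107·113
1 = 107·1508 − 347·465
1 = −347·1973 + 454·1508
1 = 454·5454 − 1255·1973
So 1973·(-1255) ≡ 1 (mod 5454), giving 1973⁻¹ ≡ 4199.
x ≡ 1973⁻¹·2005 ≡ 4199·2005 ≡ 3473 (mod 5454).

3473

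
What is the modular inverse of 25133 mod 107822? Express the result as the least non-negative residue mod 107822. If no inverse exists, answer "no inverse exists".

28649

Run Euclid on (107822, 25133):
107822 = 4·25133 + 7290
25133 = 3·7290 + 3263
7290 = 2·3263 + 764
3263 = 4·764 + 207
764 = 3·207 + 143
207 = 1·143 + 64
143 = 2·64 + 15
64 = 4·15 + 4
15 = 3·4 + 3
4 = 1·3 + 1
3 = 3·1 + 0
The gcd is 1. Working backward:
1 = 4 − 3
1 = −15 + 4·4
1 = 4·64 − 17·15
1 = −17·143 + 38·64
1 = 38·207 − 55·143
1 = −55·764 + 203·207
1 = 203·3263 − 867·764
1 = −867·7290 + 1937·3263
1 = 1937·25133 − 6678·7290
1 = −6678·107822 + 28649·25133
So 25133·28649 ≡ 1 (mod 107822).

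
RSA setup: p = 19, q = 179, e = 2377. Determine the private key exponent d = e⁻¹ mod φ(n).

2557

φ(n) = (p−1)(q−1) = 18·178 = 3204.
Need d with 2377·d ≡ 1 (mod 3204). Apply the extended Euclidean algorithm:
3204 = 1×2377 + 827
2377 = 2×827 + 723
827 = 1×723 + 104
723 = 6×104 + 99
104 = 1×99 + 5
99 = 19×5 + 4
5 = 1×4 + 1
4 = 4×1 + 0
Back-substitute:
1 = 5 − 4
1 = −99 + 20·5
1 = 20·104 − 21·99
1 = −21·723 + 146·104
1 = 146·827 − 167·723
1 = −167·2377 + 480·827
1 = 480·3204 − 647·2377
So 2377·(-647) ≡ 1 (mod 3204), hence d ≡ -647 ≡ 2557 (mod 3204).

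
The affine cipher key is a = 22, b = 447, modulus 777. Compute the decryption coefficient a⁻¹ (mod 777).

gcd(777, 22) by repeated division:
777 = 35·22 + 7
22 = 3·7 + 1
7 = 7·1 + 0
Since gcd(22, 777) = 1, back-substitute to write 1 as a combination:
1 = 22 − 3·7
1 = −3·777 + 106·22
So 22·106 ≡ 1 (mod 777).

106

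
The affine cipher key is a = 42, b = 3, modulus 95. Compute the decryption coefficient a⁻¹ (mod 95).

Apply the Euclidean algorithm to 95 and 42:
95 = 2·42 + 11
42 = 3·11 + 9
11 = 1·9 + 2
9 = 4·2 + 1
2 = 2·1 + 0
gcd = 1, so the inverse exists. Back-substitute:
1 = 9 − 4·2
1 = −4·11 + 5·9
1 = 5·42 − 19·11
1 = −19·95 + 43·42
So 42·43 ≡ 1 (mod 95).

43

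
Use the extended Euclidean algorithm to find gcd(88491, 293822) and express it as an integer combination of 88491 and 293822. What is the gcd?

Euclidean algorithm:
293822 = 3×88491 + 28349
88491 = 3×28349 + 3444
28349 = 8×3444 + 797
3444 = 4×797 + 256
797 = 3×256 + 29
256 = 8×29 + 24
29 = 1×24 + 5
24 = 4×5 + 4
5 = 1×4 + 1
4 = 4×1 + 0
gcd(88491, 293822) = 1.
Express as a combination:
1 = 5 − 4
1 = −24 + 5·5
1 = 5·29 − 6·24
1 = −6·256 + 53·29
1 = 53·797 − 165·256
1 = −165·3444 + 713·797
1 = 713·28349 − 5869·3444
1 = −5869·88491 + 18320·28349
1 = 18320·293822 − 60829·88491
So 1 = (18320)·293822 + (-60829)·88491.

1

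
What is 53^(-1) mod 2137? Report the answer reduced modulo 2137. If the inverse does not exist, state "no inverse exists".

1129

Apply the Euclidean algorithm to 2137 and 53:
2137 = 40×53 + 17
53 = 3×17 + 2
17 = 8×2 + 1
2 = 2×1 + 0
The gcd is 1. Working backward:
1 = 17 − 8·2
1 = −8·53 + 25·17
1 = 25·2137 − 1008·53
Thus 53·(-1008) ≡ 1 (mod 2137); reducing, -1008 mod 2137 = 1129.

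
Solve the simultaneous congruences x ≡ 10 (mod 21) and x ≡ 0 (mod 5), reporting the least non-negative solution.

10

Write x = 10 + 21·k. Then 21·k ≡ 0 − 10 ≡ 0 (mod 5).
Need 21⁻¹ mod 5. Extended Euclid on (5, 1):
5 = 5×1 + 0
21⁻¹ ≡ 1 (mod 5), so k ≡ 1·0 ≡ 0 (mod 5).
x = 10 + 21·0 = 10.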